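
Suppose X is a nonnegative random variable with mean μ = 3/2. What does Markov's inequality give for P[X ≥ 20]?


μ = E[X] = 3/2, a = 20.
Markov: P[X ≥ 20] ≤ μ/a = (3/2)/20 = 3/40.
Numerically: ≈ 0.075000.
(Since a = 20 > μ = 1.500000, the bound 3/40 is < 1 and informative.)

P[X ≥ 20] ≤ 3/40 ≈ 0.075000.


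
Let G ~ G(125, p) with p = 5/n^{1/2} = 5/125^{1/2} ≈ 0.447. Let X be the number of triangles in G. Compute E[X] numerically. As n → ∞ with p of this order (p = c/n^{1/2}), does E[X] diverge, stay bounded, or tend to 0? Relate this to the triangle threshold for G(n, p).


Number of potential triangles: C(125, 3) = 317750.
Each occurs with probability p³ ≈ (0.447)³ ≈ 8.94427e-02.
By linearity: E[X] = C(125, 3)·p³ ≈ 317750 · 8.94427e-02 ≈ 28420.424.
Since α = 1/2 < 1, p = c/n^{1/2} ≫ 1/n is above the triangle threshold p ~ 1/n. Asymptotically E[X] ~ (c³/6)·n^{3(1−α)} = (5³/6)·n^{1.5} → ∞; triangles are abundant w.h.p.

E[X] ≈ 28420.424; in regime p = Θ(1/n^{1/2}) E[X] diverges (above the triangle threshold p ~ 1/n).


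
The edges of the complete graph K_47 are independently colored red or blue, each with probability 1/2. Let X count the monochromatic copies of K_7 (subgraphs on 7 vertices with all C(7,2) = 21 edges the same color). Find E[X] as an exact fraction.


Let X = Σ_S X_S over the C(47, 7) = 62891499 subsets S of size 7, where X_S = 1 if the K_7 on S is monochromatic.
For a fixed S, the K_7 on S has C(7, 2) = 21 edges. P[all 21 edges red] = (1/2)^21, and likewise for blue, so P[monochromatic] = 2·(1/2)^21 = 2^{1 − 21} = 1/1048576.
By linearity of expectation: E[X] = C(47, 7) · 2^{1 − 21} = 62891499 · 1/1048576 = 62891499/1048576.
Numerically: E[X] ≈ 59.978.

E[X] = C(47,7)·2^(1−C(7,2)) = 62891499/1048576 ≈ 59.978.


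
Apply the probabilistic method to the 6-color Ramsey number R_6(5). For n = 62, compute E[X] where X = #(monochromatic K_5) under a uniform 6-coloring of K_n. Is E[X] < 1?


E[X] = C(62, 5) · 6^{1 − 10} = 6471002 · 6^{−9} = 6471002/10077696.
As a reduced fraction: E[X] = 3235501/5038848 ≈ 0.642.
Is E[X] < 1? YES.
Since E[X] < 1, there exists a 6-coloring of K_{62} with no monochromatic K_5; hence R_6(5) > 62.

E[X] = 3235501/5038848 ≈ 0.642; E[X] < 1, so R_6(5) > 62.


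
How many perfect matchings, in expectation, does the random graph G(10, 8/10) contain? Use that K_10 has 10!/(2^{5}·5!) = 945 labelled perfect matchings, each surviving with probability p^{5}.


K_10 has 10!/(2^{5}·5!) = 945 labelled perfect matchings.
For each such perfect matching H, let X_H = 1 if all 5 edges of H are present in G. Then P[X_H = 1] = p^{5} = (4/5)^{5} = 1024/3125.
By linearity of expectation: E[X] = Σ_H E[X_H] = 945 · p^{5} = 945 · 1024/3125 = 193536/625.
Numerically: E[X] ≈ 310.

E[X] = 945 · (4/5)^{5} = 193536/625 ≈ 310.


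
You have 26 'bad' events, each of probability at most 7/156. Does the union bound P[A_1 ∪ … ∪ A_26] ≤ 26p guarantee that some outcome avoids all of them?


Union bound: P[∪_{i=1}^{26} A_i] ≤ Σ_i P[A_i] ≤ 26·p = 26·(7/156) = 7/6.
Numerically: 7/6 ≈ 1.166667.
Is 7/6 < 1? NO.
Since the bound 7/6 is ≥ 1, the union bound is uninformative here; it does NOT by itself certify existence.

26·p = 7/6 ≈ 1.166667; existence NOT certified by the union bound.


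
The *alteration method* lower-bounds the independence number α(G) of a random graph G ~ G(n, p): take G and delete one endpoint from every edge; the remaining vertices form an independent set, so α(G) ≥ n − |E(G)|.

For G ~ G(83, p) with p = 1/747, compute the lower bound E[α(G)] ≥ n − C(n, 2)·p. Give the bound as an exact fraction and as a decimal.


E[|E(G)|] = C(83, 2)·p = 3403 · (1/747) = 41/9.
E[α(G)] ≥ n − E[|E(G)|] = 83 − 41/9 = 706/9.
Numerically: ≈ 78.4444.
(This is only a lower bound; the true E[α(G)] may be larger.)

E[α(G)] ≥ 706/9 ≈ 78.4444.


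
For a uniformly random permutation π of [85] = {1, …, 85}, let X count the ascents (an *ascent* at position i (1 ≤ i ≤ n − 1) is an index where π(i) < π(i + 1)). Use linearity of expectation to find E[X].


Write X = Σ X_I over i = 1, …, 84, with X_I the indicator of one ascent.
There are 84 indicators.
For each fixed i, the pair (π(i), π(i+1)) is a uniformly random ordered pair of distinct values from {1, …, 85}; by symmetry P[π(i) < π(i+1)] = 1/2.
By linearity: E[X] = 84 · (1/2) = (85 − 1) · (1/2) = 42 ≈ 42.000000.

E[X] = 42 = 42.000000.


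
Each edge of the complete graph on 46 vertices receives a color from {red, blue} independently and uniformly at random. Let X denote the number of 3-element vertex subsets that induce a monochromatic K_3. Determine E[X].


Let X = Σ_S X_S over the C(46, 3) = 15180 subsets S of size 3, where X_S = 1 if the K_3 on S is monochromatic.
For a fixed S, the K_3 on S has C(3, 2) = 3 edges. P[all 3 edges red] = (1/2)^3, and likewise for blue, so P[monochromatic] = 2·(1/2)^3 = 2^{1 − 3} = 1/4.
By linearity: E[X] = C(46, 3) · 2^{1 − 3} = 15180 · 1/4 = 3795.
Numerically: E[X] ≈ 3795.000.

E[X] = C(46,3)·2^(1−C(3,2)) = 3795 ≈ 3795.000.


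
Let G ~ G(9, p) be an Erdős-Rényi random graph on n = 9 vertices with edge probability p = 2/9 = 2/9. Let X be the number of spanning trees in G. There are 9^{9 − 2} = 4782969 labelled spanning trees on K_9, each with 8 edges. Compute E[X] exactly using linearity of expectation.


K_9 has 9^{9 − 2} = 4782969 labelled spanning trees.
For each such spanning tree H, let X_H = 1 if all 8 edges of H are present in G. Then P[X_H = 1] = p^{8} = (2/9)^{8} = 256/43046721.
By linearity: E[X] = Σ_H E[X_H] = 4782969 · p^{8} = 4782969 · 256/43046721 = 256/9.
Numerically: E[X] ≈ 28.4.

E[X] = 4782969 · (2/9)^{8} = 256/9 ≈ 28.4.


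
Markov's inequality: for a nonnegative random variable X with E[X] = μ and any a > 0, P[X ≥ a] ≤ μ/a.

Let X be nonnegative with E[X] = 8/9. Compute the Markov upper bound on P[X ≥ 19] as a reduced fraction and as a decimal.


μ = E[X] = 8/9, a = 19.
Markov: P[X ≥ 19] ≤ μ/a = (8/9)/19 = 8/171.
Numerically: ≈ 0.046784.
(Since a = 19 > μ = 0.888889, the bound 8/171 is < 1 and informative.)

P[X ≥ 19] ≤ 8/171 ≈ 0.046784.


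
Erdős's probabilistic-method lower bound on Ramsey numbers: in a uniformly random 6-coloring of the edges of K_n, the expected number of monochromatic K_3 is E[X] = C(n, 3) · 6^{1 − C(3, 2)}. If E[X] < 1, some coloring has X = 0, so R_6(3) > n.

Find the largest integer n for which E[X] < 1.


We need C(n, 3) · 6^{1 − 3} < 1, i.e. C(n, 3) < 6^{3 − 1} = 36.
Check values of n near the boundary:
  n = 3: C(3, 3) = 1; 1 < 36? YES
  n = 4: C(4, 3) = 4; 4 < 36? YES
  n = 5: C(5, 3) = 10; 10 < 36? YES
  n = 6: C(6, 3) = 20; 20 < 36? YES
  n = 7: C(7, 3) = 35; 35 < 36? YES
  n = 8: C(8, 3) = 56; 56 < 36? NO
  n = 9: C(9, 3) = 84; 84 < 36? NO
The largest n with C(n, 3) < 36 is n = 7 (where E[X] = 35/36 ≈ 0.97222). Hence R_6(3) > 7, i.e. R_6(3) ≥ 8.

Largest n = 7; hence R_6(3) > 7.


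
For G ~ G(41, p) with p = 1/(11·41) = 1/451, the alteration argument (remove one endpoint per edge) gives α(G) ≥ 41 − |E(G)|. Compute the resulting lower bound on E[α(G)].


E[|E(G)|] = C(41, 2)·p = 820 · (1/451) = 20/11.
E[α(G)] ≥ n − E[|E(G)|] = 41 − 20/11 = 431/11.
Numerically: ≈ 39.182.
(This is only a lower bound; the true E[α(G)] may be larger.)

E[α(G)] ≥ 431/11 ≈ 39.182.


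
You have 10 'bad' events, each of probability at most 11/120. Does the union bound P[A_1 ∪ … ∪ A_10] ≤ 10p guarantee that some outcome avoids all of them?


Union bound: P[∪_{i=1}^{10} A_i] ≤ Σ_i P[A_i] ≤ 10·p = 10·(11/120) = 11/12.
Numerically: 11/12 ≈ 0.9166667.
Is 11/12 < 1? YES.
Since P[∪ A_i] ≤ 11/12 < 1, the complement has P[∩ A_i^c] ≥ 1 − 11/12 = 1/12 > 0, so some outcome avoids every A_i.

10·p = 11/12 ≈ 0.9166667; existence CERTIFIED by the union bound.


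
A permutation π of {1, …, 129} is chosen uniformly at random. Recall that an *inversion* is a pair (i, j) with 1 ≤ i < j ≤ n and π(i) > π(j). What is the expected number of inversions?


Write X = Σ X_I over the C(129, 2) = 8256 pairs i < j, with X_I the indicator of one inversion.
There are 8256 indicators.
For each fixed pair i < j, the values π(i) and π(j) are two distinct elements of {1, …, 129} in uniformly random order; by symmetry P[π(i) > π(j)] = 1/2.
By linearity: E[X] = 8256 · (1/2) = C(129, 2) · (1/2) = 8256/2 = 4128 ≈ 4128.00000.

E[X] = 4128 = 4128.00000.


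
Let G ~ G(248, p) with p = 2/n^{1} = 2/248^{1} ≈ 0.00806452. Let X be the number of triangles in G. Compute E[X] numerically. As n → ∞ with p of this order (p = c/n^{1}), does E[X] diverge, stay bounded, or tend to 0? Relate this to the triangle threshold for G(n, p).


Number of potential triangles: C(248, 3) = 2511496.
Each occurs with probability p³ ≈ (0.00806452)³ ≈ 5.24487261e-07.
By linearity: E[X] = C(248, 3)·p³ ≈ 2511496 · 5.24487261e-07 ≈ 1.317248.
Here α = 1, so p = 2/n is exactly at the triangle threshold p ~ 1/n. Asymptotically E[X] → c³/6 = 2³/6 = 4/3 ≈ 1.333333, a bounded constant. In this regime the triangle count is asymptotically Poisson(c³/6).

E[X] ≈ 1.317248; in regime p = Θ(1/n^{1}) E[X] stays bounded (at the triangle threshold p ~ 1/n).


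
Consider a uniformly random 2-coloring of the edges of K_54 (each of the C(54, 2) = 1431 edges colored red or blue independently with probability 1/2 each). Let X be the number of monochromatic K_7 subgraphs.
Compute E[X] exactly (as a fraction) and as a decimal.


Let X = Σ_S X_S over the C(54, 7) = 177100560 subsets S of size 7, where X_S = 1 if the K_7 on S is monochromatic.
For a fixed S, the K_7 on S has C(7, 2) = 21 edges. P[all 21 edges red] = (1/2)^21, and likewise for blue, so P[monochromatic] = 2·(1/2)^21 = 2^{1 − 21} = 1/1048576.
Summing: E[X] = C(54, 7) · 2^{1 − 21} = 177100560 · 1/1048576 = 11068785/65536.
Numerically: E[X] ≈ 168.8963.

E[X] = C(54,7)·2^(1−C(7,2)) = 11068785/65536 ≈ 168.8963.


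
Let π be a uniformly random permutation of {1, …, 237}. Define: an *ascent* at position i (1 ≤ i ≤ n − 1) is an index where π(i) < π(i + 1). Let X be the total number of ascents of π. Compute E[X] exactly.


Write X = Σ X_I over i = 1, …, 236, with X_I the indicator of one ascent.
There are 236 indicators.
For each fixed i, the pair (π(i), π(i+1)) is a uniformly random ordered pair of distinct values from {1, …, 237}; by symmetry P[π(i) < π(i+1)] = 1/2.
By linearity: E[X] = 236 · (1/2) = (237 − 1) · (1/2) = 118 ≈ 118.00000.

E[X] = 118 = 118.00000.


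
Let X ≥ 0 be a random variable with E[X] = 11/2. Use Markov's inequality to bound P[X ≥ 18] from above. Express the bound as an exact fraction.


μ = E[X] = 11/2, a = 18.
Markov: P[X ≥ 18] ≤ μ/a = (11/2)/18 = 11/36.
Numerically: ≈ 0.3056.
(Since a = 18 > μ = 5.5000, the bound 11/36 is < 1 and informative.)

P[X ≥ 18] ≤ 11/36 ≈ 0.3056.


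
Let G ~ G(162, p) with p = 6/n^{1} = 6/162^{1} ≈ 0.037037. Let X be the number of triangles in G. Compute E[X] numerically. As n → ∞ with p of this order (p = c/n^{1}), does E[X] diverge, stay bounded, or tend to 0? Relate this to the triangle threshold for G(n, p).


Number of potential triangles: C(162, 3) = 695520.
Each occurs with probability p³ ≈ (0.037037)³ ≈ 5.08052634e-05.
By linearity: E[X] = C(162, 3)·p³ ≈ 695520 · 5.08052634e-05 ≈ 35.336077.
Here α = 1, so p = 6/n is exactly at the triangle threshold p ~ 1/n. Asymptotically E[X] → c³/6 = 6³/6 = 36 ≈ 36.000000, a bounded constant. In this regime the triangle count is asymptotically Poisson(c³/6).

E[X] ≈ 35.336077; in regime p = Θ(1/n^{1}) E[X] stays bounded (at the triangle threshold p ~ 1/n).


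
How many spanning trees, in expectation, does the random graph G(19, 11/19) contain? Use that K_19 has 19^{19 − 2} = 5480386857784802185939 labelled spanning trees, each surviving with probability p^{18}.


K_19 has 19^{19 − 2} = 5480386857784802185939 labelled spanning trees.
For each such spanning tree H, let X_H = 1 if all 18 edges of H are present in G. Then P[X_H = 1] = p^{18} = (11/19)^{18} = 5559917313492231481/104127350297911241532841.
By linearity: E[X] = Σ_H E[X_H] = 5480386857784802185939 · p^{18} = 5480386857784802185939 · 5559917313492231481/104127350297911241532841 = 5559917313492231481/19.
Numerically: E[X] ≈ 2.9263e+17.

E[X] = 5480386857784802185939 · (11/19)^{18} = 5559917313492231481/19 ≈ 2.9263e+17.


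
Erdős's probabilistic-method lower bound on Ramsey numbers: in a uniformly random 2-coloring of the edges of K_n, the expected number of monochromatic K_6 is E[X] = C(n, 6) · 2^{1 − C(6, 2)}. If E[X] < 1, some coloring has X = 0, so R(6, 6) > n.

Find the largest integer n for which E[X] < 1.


We need C(n, 6) · 2^{1 − 15} < 1, i.e. C(n, 6) < 2^{15 − 1} = 16384.
Check values of n near the boundary:
  n = 16: C(16, 6) = 8008; 8008 < 16384? YES
  n = 17: C(17, 6) = 12376; 12376 < 16384? YES
  n = 18: C(18, 6) = 18564; 18564 < 16384? NO
  n = 19: C(19, 6) = 27132; 27132 < 16384? NO
The largest n with C(n, 6) < 16384 is n = 17 (where E[X] = 1547/2048 ≈ 0.7554). Hence R(6, 6) > 17, i.e. R(6, 6) ≥ 18.

Largest n = 17; hence R(6, 6) > 17.


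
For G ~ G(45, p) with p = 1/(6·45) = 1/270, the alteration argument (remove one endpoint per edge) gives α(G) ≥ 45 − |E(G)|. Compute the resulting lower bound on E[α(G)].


E[|E(G)|] = C(45, 2)·p = 990 · (1/270) = 11/3.
E[α(G)] ≥ n − E[|E(G)|] = 45 − 11/3 = 124/3.
Numerically: ≈ 41.33333.
(This is only a lower bound; the true E[α(G)] may be larger.)

E[α(G)] ≥ 124/3 ≈ 41.33333.


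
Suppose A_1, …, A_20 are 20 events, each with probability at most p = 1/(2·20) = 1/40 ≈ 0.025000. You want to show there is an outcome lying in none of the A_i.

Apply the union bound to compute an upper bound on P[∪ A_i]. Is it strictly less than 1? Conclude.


Union bound: P[∪_{i=1}^{20} A_i] ≤ Σ_i P[A_i] ≤ 20·p = 20·(1/40) = 1/2.
Numerically: 1/2 ≈ 0.500000.
Is 1/2 < 1? YES.
Since P[∪ A_i] ≤ 1/2 < 1, the complement has P[∩ A_i^c] ≥ 1 − 1/2 = 1/2 > 0, so some outcome avoids every A_i.

20·p = 1/2 ≈ 0.500000; existence CERTIFIED by the union bound.


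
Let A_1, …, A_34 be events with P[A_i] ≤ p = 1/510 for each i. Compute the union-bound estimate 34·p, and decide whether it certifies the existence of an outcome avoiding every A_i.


Union bound: P[∪_{i=1}^{34} A_i] ≤ Σ_i P[A_i] ≤ 34·p = 34·(1/510) = 1/15.
Numerically: 1/15 ≈ 0.066667.
Is 1/15 < 1? YES.
Since P[∪ A_i] ≤ 1/15 < 1, the complement has P[∩ A_i^c] ≥ 1 − 1/15 = 14/15 > 0, so some outcome avoids every A_i.

34·p = 1/15 ≈ 0.066667; existence CERTIFIED by the union bound.


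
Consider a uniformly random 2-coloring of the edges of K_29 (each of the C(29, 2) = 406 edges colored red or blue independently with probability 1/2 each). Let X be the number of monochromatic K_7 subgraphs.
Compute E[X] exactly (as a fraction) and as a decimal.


Let X = Σ_S X_S over the C(29, 7) = 1560780 subsets S of size 7, where X_S = 1 if the K_7 on S is monochromatic.
For a fixed S, the K_7 on S has C(7, 2) = 21 edges. P[all 21 edges red] = (1/2)^21, and likewise for blue, so P[monochromatic] = 2·(1/2)^21 = 2^{1 − 21} = 1/1048576.
By linearity of expectation: E[X] = C(29, 7) · 2^{1 − 21} = 1560780 · 1/1048576 = 390195/262144.
Numerically: E[X] ≈ 1.488.

E[X] = C(29,7)·2^(1−C(7,2)) = 390195/262144 ≈ 1.488.


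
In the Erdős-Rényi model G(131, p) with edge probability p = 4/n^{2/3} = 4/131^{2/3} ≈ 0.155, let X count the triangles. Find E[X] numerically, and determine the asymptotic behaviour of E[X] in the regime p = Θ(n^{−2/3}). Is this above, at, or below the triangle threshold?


Number of potential triangles: C(131, 3) = 366145.
Each occurs with probability p³ ≈ (0.155)³ ≈ 3.72939e-03.
By linearity: E[X] = C(131, 3)·p³ ≈ 366145 · 3.72939e-03 ≈ 1365.496.
Since α = 2/3 < 1, p = c/n^{2/3} ≫ 1/n is above the triangle threshold p ~ 1/n. Asymptotically E[X] ~ (c³/6)·n^{3(1−α)} = (4³/6)·n^{1} → ∞; triangles are abundant w.h.p.

E[X] ≈ 1365.496; in regime p = Θ(1/n^{2/3}) E[X] diverges (above the triangle threshold p ~ 1/n).


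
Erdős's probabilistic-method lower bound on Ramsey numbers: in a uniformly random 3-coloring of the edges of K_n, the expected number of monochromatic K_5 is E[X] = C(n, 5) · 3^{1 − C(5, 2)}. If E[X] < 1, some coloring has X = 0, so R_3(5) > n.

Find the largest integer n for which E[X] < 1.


We need C(n, 5) · 3^{1 − 10} < 1, i.e. C(n, 5) < 3^{10 − 1} = 19683.
Check values of n near the boundary:
  n = 18: C(18, 5) = 8568; 8568 < 19683? YES
  n = 19: C(19, 5) = 11628; 11628 < 19683? YES
  n = 20: C(20, 5) = 15504; 15504 < 19683? YES
  n = 21: C(21, 5) = 20349; 20349 < 19683? NO
  n = 22: C(22, 5) = 26334; 26334 < 19683? NO
  n = 23: C(23, 5) = 33649; 33649 < 19683? NO
The largest n with C(n, 5) < 19683 is n = 20 (where E[X] = 5168/6561 ≈ 0.78768). Hence R_3(5) > 20, i.e. R_3(5) ≥ 21.

Largest n = 20; hence R_3(5) > 20.


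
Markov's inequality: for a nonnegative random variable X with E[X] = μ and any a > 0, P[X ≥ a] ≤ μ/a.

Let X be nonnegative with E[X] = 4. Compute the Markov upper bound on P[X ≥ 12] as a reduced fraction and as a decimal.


μ = E[X] = 4, a = 12.
Markov: P[X ≥ 12] ≤ μ/a = (4)/12 = 1/3.
Numerically: ≈ 0.3333.
(Since a = 12 > μ = 4.0000, the bound 1/3 is < 1 and informative.)

P[X ≥ 12] ≤ 1/3 ≈ 0.3333.


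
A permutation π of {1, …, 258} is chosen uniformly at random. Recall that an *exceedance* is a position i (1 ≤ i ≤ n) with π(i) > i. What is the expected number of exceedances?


Write X = Σ_{i=1}^{258} X_i, where X_i = 1_{π(i) > i}.
For each fixed i, π(i) is uniform over {1, …, 258} (marginal of a uniform permutation), so P[π(i) > i] = (n − i)/n. Summing: Σ_{i=1}^{258} (n − i)/n = (0 + 1 + … + 257)/258 = 258(258 − 1)/(2·258) = (258 − 1)/2.
Hence E[X] = Σ_{i=1}^{258} (258 − i)/258 = 257/2 ≈ 128.50000.

E[X] = 257/2 = 128.50000.


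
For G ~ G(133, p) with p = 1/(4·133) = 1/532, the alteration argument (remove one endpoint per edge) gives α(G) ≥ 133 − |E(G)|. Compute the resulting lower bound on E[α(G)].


E[|E(G)|] = C(133, 2)·p = 8778 · (1/532) = 33/2.
E[α(G)] ≥ n − E[|E(G)|] = 133 − 33/2 = 233/2.
Numerically: ≈ 116.5000.
(This is only a lower bound; the true E[α(G)] may be larger.)

E[α(G)] ≥ 233/2 ≈ 116.5000.


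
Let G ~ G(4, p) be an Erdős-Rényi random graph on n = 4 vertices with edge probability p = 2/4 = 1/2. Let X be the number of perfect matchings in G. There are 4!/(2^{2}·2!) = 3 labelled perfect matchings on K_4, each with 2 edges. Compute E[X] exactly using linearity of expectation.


K_4 has 4!/(2^{2}·2!) = 3 labelled perfect matchings.
For each such perfect matching H, let X_H = 1 if all 2 edges of H are present in G. Then P[X_H = 1] = p^{2} = (1/2)^{2} = 1/4.
Summing the indicators: E[X] = Σ_H E[X_H] = 3 · p^{2} = 3 · 1/4 = 3/4.
Numerically: E[X] ≈ 0.75.

E[X] = 3 · (1/2)^{2} = 3/4 ≈ 0.75.


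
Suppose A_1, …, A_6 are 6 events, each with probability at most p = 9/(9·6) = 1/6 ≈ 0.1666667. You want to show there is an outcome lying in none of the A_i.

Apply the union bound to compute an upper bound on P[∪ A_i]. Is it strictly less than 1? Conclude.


Union bound: P[∪_{i=1}^{6} A_i] ≤ Σ_i P[A_i] ≤ 6·p = 6·(1/6) = 1.
Numerically: 1 ≈ 1.0000000.
Is 1 < 1? NO.
Since the bound 1 is ≥ 1, the union bound is uninformative here; it does NOT by itself certify existence.

6·p = 1 ≈ 1.0000000; existence NOT certified by the union bound.


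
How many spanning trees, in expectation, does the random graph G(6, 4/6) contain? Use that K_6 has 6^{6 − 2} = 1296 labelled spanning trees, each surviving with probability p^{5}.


K_6 has 6^{6 − 2} = 1296 labelled spanning trees.
For each such spanning tree H, let X_H = 1 if all 5 edges of H are present in G. Then P[X_H = 1] = p^{5} = (2/3)^{5} = 32/243.
Summing the indicators: E[X] = Σ_H E[X_H] = 1296 · p^{5} = 1296 · 32/243 = 512/3.
Numerically: E[X] ≈ 170.7.

E[X] = 1296 · (2/3)^{5} = 512/3 ≈ 170.7.


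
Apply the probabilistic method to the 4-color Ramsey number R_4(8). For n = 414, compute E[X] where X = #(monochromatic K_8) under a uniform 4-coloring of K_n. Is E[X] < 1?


E[X] = C(414, 8) · 4^{1 − 28} = 19995425223496173 · 4^{−27} = 19995425223496173/18014398509481984.
As a reduced fraction: E[X] = 19995425223496173/18014398509481984 ≈ 1.109969.
Is E[X] < 1? NO.
Since E[X] ≥ 1, the first-moment bound is inconclusive at n = 414; it does NOT by itself certify R_4(8) > 414.

E[X] = 19995425223496173/18014398509481984 ≈ 1.109969; E[X] ≥ 1; first-moment method inconclusive here.


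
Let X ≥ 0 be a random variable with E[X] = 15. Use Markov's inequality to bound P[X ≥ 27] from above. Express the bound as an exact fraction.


μ = E[X] = 15, a = 27.
Markov: P[X ≥ 27] ≤ μ/a = (15)/27 = 5/9.
Numerically: ≈ 0.55556.
(Since a = 27 > μ = 15.00000, the bound 5/9 is < 1 and informative.)

P[X ≥ 27] ≤ 5/9 ≈ 0.55556.


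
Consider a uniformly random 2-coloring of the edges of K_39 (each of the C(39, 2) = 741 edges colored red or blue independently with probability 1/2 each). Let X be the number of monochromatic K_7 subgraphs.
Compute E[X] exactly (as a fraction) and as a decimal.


Let X = Σ_S X_S over the C(39, 7) = 15380937 subsets S of size 7, where X_S = 1 if the K_7 on S is monochromatic.
For a fixed S, the K_7 on S has C(7, 2) = 21 edges. P[all 21 edges red] = (1/2)^21, and likewise for blue, so P[monochromatic] = 2·(1/2)^21 = 2^{1 − 21} = 1/1048576.
By linearity: E[X] = C(39, 7) · 2^{1 − 21} = 15380937 · 1/1048576 = 15380937/1048576.
Numerically: E[X] ≈ 14.66840.

E[X] = C(39,7)·2^(1−C(7,2)) = 15380937/1048576 ≈ 14.66840.


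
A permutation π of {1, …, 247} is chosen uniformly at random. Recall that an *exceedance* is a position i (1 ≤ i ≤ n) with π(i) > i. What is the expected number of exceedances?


Write X = Σ_{i=1}^{247} X_i, where X_i = 1_{π(i) > i}.
For each fixed i, π(i) is uniform over {1, …, 247} (marginal of a uniform permutation), so P[π(i) > i] = (n − i)/n. Summing: Σ_{i=1}^{247} (n − i)/n = (0 + 1 + … + 246)/247 = 247(247 − 1)/(2·247) = (247 − 1)/2.
Hence E[X] = Σ_{i=1}^{247} (247 − i)/247 = 123 ≈ 123.000.

E[X] = 123 = 123.000.


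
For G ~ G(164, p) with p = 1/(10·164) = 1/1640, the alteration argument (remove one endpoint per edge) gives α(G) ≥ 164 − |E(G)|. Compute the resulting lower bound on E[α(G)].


E[|E(G)|] = C(164, 2)·p = 13366 · (1/1640) = 163/20.
E[α(G)] ≥ n − E[|E(G)|] = 164 − 163/20 = 3117/20.
Numerically: ≈ 155.850.
(This is only a lower bound; the true E[α(G)] may be larger.)

E[α(G)] ≥ 3117/20 ≈ 155.850.


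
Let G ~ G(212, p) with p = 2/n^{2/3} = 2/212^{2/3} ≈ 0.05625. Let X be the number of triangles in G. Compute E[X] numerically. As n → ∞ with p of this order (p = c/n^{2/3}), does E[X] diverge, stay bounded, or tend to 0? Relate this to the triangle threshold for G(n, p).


Number of potential triangles: C(212, 3) = 1565620.
Each occurs with probability p³ ≈ (0.05625)³ ≈ 1.779993e-04.
By linearity: E[X] = C(212, 3)·p³ ≈ 1565620 · 1.779993e-04 ≈ 278.6792.
Since α = 2/3 < 1, p = c/n^{2/3} ≫ 1/n is above the triangle threshold p ~ 1/n. Asymptotically E[X] ~ (c³/6)·n^{3(1−α)} = (2³/6)·n^{1} → ∞; triangles are abundant w.h.p.

E[X] ≈ 278.6792; in regime p = Θ(1/n^{2/3}) E[X] diverges (above the triangle threshold p ~ 1/n).


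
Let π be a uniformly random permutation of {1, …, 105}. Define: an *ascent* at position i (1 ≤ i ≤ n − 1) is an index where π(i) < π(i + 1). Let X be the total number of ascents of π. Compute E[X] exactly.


Write X = Σ X_I over i = 1, …, 104, with X_I the indicator of one ascent.
There are 104 indicators.
For each fixed i, the pair (π(i), π(i+1)) is a uniformly random ordered pair of distinct values from {1, …, 105}; by symmetry P[π(i) < π(i+1)] = 1/2.
By linearity: E[X] = 104 · (1/2) = (105 − 1) · (1/2) = 52 ≈ 52.00000.

E[X] = 52 = 52.00000.


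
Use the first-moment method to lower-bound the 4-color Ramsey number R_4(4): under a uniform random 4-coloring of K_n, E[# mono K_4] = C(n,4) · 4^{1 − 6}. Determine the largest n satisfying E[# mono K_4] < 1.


We need C(n, 4) · 4^{1 − 6} < 1, i.e. C(n, 4) < 4^{6 − 1} = 1024.
Check values of n near the boundary:
  n = 13: C(13, 4) = 715; 715 < 1024? YES
  n = 14: C(14, 4) = 1001; 1001 < 1024? YES
  n = 15: C(15, 4) = 1365; 1365 < 1024? NO
  n = 16: C(16, 4) = 1820; 1820 < 1024? NO
  n = 17: C(17, 4) = 2380; 2380 < 1024? NO
The largest n with C(n, 4) < 1024 is n = 14 (where E[X] = 1001/1024 ≈ 0.9775391). Hence R_4(4) > 14, i.e. R_4(4) ≥ 15.

Largest n = 14; hence R_4(4) > 14.


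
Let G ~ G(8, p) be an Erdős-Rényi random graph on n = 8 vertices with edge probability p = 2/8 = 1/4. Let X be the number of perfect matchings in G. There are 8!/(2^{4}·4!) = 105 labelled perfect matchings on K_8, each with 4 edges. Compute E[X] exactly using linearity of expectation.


K_8 has 8!/(2^{4}·4!) = 105 labelled perfect matchings.
For each such perfect matching H, let X_H = 1 if all 4 edges of H are present in G. Then P[X_H = 1] = p^{4} = (1/4)^{4} = 1/256.
Summing the indicators: E[X] = Σ_H E[X_H] = 105 · p^{4} = 105 · 1/256 = 105/256.
Numerically: E[X] ≈ 0.41016.

E[X] = 105 · (1/4)^{4} = 105/256 ≈ 0.41016.


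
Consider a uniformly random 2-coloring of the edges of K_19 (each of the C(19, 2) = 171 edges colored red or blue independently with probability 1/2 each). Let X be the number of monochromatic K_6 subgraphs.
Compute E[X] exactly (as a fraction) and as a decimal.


Let X = Σ_S X_S over the C(19, 6) = 27132 subsets S of size 6, where X_S = 1 if the K_6 on S is monochromatic.
For a fixed S, the K_6 on S has C(6, 2) = 15 edges. P[all 15 edges red] = (1/2)^15, and likewise for blue, so P[monochromatic] = 2·(1/2)^15 = 2^{1 − 15} = 1/16384.
By linearity of expectation: E[X] = C(19, 6) · 2^{1 − 15} = 27132 · 1/16384 = 6783/4096.
Numerically: E[X] ≈ 1.6560.

E[X] = C(19,6)·2^(1−C(6,2)) = 6783/4096 ≈ 1.6560.


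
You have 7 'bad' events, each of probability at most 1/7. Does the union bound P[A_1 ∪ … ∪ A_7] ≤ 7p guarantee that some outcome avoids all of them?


Union bound: P[∪_{i=1}^{7} A_i] ≤ Σ_i P[A_i] ≤ 7·p = 7·(1/7) = 1.
Numerically: 1 ≈ 1.000000.
Is 1 < 1? NO.
Since the bound 1 is ≥ 1, the union bound is uninformative here; it does NOT by itself certify existence.

7·p = 1 ≈ 1.000000; existence NOT certified by the union bound.


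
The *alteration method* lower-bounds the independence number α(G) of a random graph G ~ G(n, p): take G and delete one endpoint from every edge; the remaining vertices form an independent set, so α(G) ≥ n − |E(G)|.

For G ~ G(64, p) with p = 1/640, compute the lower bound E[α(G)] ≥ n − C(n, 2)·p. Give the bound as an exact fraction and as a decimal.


E[|E(G)|] = C(64, 2)·p = 2016 · (1/640) = 63/20.
E[α(G)] ≥ n − E[|E(G)|] = 64 − 63/20 = 1217/20.
Numerically: ≈ 60.850000.
(This is only a lower bound; the true E[α(G)] may be larger.)

E[α(G)] ≥ 1217/20 ≈ 60.850000.


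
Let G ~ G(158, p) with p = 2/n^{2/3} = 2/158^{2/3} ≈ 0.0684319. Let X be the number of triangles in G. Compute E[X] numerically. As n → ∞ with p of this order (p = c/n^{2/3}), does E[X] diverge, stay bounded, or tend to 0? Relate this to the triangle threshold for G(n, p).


Number of potential triangles: C(158, 3) = 644956.
Each occurs with probability p³ ≈ (0.0684319)³ ≈ 3.20461465e-04.
By linearity: E[X] = C(158, 3)·p³ ≈ 644956 · 3.20461465e-04 ≈ 206.683544.
Since α = 2/3 < 1, p = c/n^{2/3} ≫ 1/n is above the triangle threshold p ~ 1/n. Asymptotically E[X] ~ (c³/6)·n^{3(1−α)} = (2³/6)·n^{1} → ∞; triangles are abundant w.h.p.

E[X] ≈ 206.683544; in regime p = Θ(1/n^{2/3}) E[X] diverges (above the triangle threshold p ~ 1/n).


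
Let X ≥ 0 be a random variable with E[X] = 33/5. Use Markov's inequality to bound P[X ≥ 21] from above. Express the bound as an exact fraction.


μ = E[X] = 33/5, a = 21.
Markov: P[X ≥ 21] ≤ μ/a = (33/5)/21 = 11/35.
Numerically: ≈ 0.314286.
(Since a = 21 > μ = 6.600000, the bound 11/35 is < 1 and informative.)

P[X ≥ 21] ≤ 11/35 ≈ 0.314286.


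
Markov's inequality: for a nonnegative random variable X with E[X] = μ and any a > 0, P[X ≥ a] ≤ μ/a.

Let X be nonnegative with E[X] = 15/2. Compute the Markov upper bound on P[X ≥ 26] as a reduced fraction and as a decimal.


μ = E[X] = 15/2, a = 26.
Markov: P[X ≥ 26] ≤ μ/a = (15/2)/26 = 15/52.
Numerically: ≈ 0.288462.
(Since a = 26 > μ = 7.500000, the bound 15/52 is < 1 and informative.)

P[X ≥ 26] ≤ 15/52 ≈ 0.288462.


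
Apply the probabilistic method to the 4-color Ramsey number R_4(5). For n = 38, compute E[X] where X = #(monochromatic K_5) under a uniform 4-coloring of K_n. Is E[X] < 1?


E[X] = C(38, 5) · 4^{1 − 10} = 501942 · 4^{−9} = 501942/262144.
As a reduced fraction: E[X] = 250971/131072 ≈ 1.9147568.
Is E[X] < 1? NO.
Since E[X] ≥ 1, the first-moment bound is inconclusive at n = 38; it does NOT by itself certify R_4(5) > 38.

E[X] = 250971/131072 ≈ 1.9147568; E[X] ≥ 1; first-moment method inconclusive here.


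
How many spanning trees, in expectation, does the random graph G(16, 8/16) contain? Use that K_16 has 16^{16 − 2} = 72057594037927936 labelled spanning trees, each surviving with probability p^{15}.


K_16 has 16^{16 − 2} = 72057594037927936 labelled spanning trees.
For each such spanning tree H, let X_H = 1 if all 15 edges of H are present in G. Then P[X_H = 1] = p^{15} = (1/2)^{15} = 1/32768.
By linearity: E[X] = Σ_H E[X_H] = 72057594037927936 · p^{15} = 72057594037927936 · 1/32768 = 2199023255552.
Numerically: E[X] ≈ 2.199e+12.

E[X] = 72057594037927936 · (1/2)^{15} = 2199023255552 ≈ 2.199e+12.


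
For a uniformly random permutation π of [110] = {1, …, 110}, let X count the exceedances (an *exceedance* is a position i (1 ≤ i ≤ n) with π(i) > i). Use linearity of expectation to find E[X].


Write X = Σ_{i=1}^{110} X_i, where X_i = 1_{π(i) > i}.
For each fixed i, π(i) is uniform over {1, …, 110} (marginal of a uniform permutation), so P[π(i) > i] = (n − i)/n. Summing: Σ_{i=1}^{110} (n − i)/n = (0 + 1 + … + 109)/110 = 110(110 − 1)/(2·110) = (110 − 1)/2.
Hence E[X] = Σ_{i=1}^{110} (110 − i)/110 = 109/2 ≈ 54.5000.

E[X] = 109/2 = 54.5000.


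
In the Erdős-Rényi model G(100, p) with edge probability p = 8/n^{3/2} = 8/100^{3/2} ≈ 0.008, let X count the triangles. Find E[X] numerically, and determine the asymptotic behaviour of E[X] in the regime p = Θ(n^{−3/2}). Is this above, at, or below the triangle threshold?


Number of potential triangles: C(100, 3) = 161700.
Each occurs with probability p³ ≈ (0.008)³ ≈ 5.120000e-07.
By linearity: E[X] = C(100, 3)·p³ ≈ 161700 · 5.120000e-07 ≈ 0.0828.
Since α = 3/2 > 1, p = c/n^{3/2} = o(1/n) is below the triangle threshold p ~ 1/n. Asymptotically E[X] ~ (c³/6)·n^{3(1−α)} = (8³/6)·n^{-1.5} → 0, so by Markov's inequality G has no triangles w.h.p.

E[X] ≈ 0.0828; in regime p = Θ(1/n^{3/2}) E[X] tends to 0 (below the triangle threshold p ~ 1/n).


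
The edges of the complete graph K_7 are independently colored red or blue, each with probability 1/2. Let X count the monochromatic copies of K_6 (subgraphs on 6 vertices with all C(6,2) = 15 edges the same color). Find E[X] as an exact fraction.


Let X = Σ_S X_S over the C(7, 6) = 7 subsets S of size 6, where X_S = 1 if the K_6 on S is monochromatic.
For a fixed S, the K_6 on S has C(6, 2) = 15 edges. P[all 15 edges red] = (1/2)^15, and likewise for blue, so P[monochromatic] = 2·(1/2)^15 = 2^{1 − 15} = 1/16384.
Summing: E[X] = C(7, 6) · 2^{1 − 15} = 7 · 1/16384 = 7/16384.
Numerically: E[X] ≈ 0.0004.

E[X] = C(7,6)·2^(1−C(6,2)) = 7/16384 ≈ 0.0004.


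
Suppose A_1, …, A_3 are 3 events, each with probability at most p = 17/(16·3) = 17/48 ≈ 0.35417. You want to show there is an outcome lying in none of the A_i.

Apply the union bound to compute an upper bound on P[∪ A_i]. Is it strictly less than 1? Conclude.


Union bound: P[∪_{i=1}^{3} A_i] ≤ Σ_i P[A_i] ≤ 3·p = 3·(17/48) = 17/16.
Numerically: 17/16 ≈ 1.06250.
Is 17/16 < 1? NO.
Since the bound 17/16 is ≥ 1, the union bound is uninformative here; it does NOT by itself certify existence.

3·p = 17/16 ≈ 1.06250; existence NOT certified by the union bound.


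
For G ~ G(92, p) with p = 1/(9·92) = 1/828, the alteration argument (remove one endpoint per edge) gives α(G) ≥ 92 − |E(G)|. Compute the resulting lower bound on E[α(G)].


E[|E(G)|] = C(92, 2)·p = 4186 · (1/828) = 91/18.
E[α(G)] ≥ n − E[|E(G)|] = 92 − 91/18 = 1565/18.
Numerically: ≈ 86.944444.
(This is only a lower bound; the true E[α(G)] may be larger.)

E[α(G)] ≥ 1565/18 ≈ 86.944444.


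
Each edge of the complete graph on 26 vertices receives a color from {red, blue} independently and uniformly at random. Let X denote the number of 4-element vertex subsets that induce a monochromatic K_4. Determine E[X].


Let X = Σ_S X_S over the C(26, 4) = 14950 subsets S of size 4, where X_S = 1 if the K_4 on S is monochromatic.
For a fixed S, the K_4 on S has C(4, 2) = 6 edges. P[all 6 edges red] = (1/2)^6, and likewise for blue, so P[monochromatic] = 2·(1/2)^6 = 2^{1 − 6} = 1/32.
Summing: E[X] = C(26, 4) · 2^{1 − 6} = 14950 · 1/32 = 7475/16.
Numerically: E[X] ≈ 467.18750.

E[X] = C(26,4)·2^(1−C(4,2)) = 7475/16 ≈ 467.18750.


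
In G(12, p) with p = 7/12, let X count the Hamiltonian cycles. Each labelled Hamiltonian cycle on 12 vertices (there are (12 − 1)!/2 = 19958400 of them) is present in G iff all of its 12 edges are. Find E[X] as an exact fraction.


K_12 has (12 − 1)!/2 = 19958400 labelled Hamiltonian cycles.
For each such Hamiltonian cycle H, let X_H = 1 if all 12 edges of H are present in G. Then P[X_H = 1] = p^{12} = (7/12)^{12} = 13841287201/8916100448256.
By linearity: E[X] = Σ_H E[X_H] = 19958400 · p^{12} = 19958400 · 13841287201/8916100448256 = 26644477861925/859963392.
Numerically: E[X] ≈ 30983.3.

E[X] = 19958400 · (7/12)^{12} = 26644477861925/859963392 ≈ 30983.3.


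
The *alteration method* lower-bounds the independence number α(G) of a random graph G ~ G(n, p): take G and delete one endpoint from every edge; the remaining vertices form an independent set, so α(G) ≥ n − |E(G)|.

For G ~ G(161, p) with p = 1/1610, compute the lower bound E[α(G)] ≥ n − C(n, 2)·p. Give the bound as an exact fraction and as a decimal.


E[|E(G)|] = C(161, 2)·p = 12880 · (1/1610) = 8.
E[α(G)] ≥ n − E[|E(G)|] = 161 − 8 = 153.
Numerically: ≈ 153.00000.
(This is only a lower bound; the true E[α(G)] may be larger.)

E[α(G)] ≥ 153 ≈ 153.00000.


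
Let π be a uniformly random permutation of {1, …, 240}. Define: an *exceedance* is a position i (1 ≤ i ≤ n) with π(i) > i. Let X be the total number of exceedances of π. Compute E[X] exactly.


Write X = Σ_{i=1}^{240} X_i, where X_i = 1_{π(i) > i}.
For each fixed i, π(i) is uniform over {1, …, 240} (marginal of a uniform permutation), so P[π(i) > i] = (n − i)/n. Summing: Σ_{i=1}^{240} (n − i)/n = (0 + 1 + … + 239)/240 = 240(240 − 1)/(2·240) = (240 − 1)/2.
Hence E[X] = Σ_{i=1}^{240} (240 − i)/240 = 239/2 ≈ 119.500000.

E[X] = 239/2 = 119.500000.


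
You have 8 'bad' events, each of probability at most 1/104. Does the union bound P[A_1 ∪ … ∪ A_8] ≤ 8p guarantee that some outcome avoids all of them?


Union bound: P[∪_{i=1}^{8} A_i] ≤ Σ_i P[A_i] ≤ 8·p = 8·(1/104) = 1/13.
Numerically: 1/13 ≈ 0.0769.
Is 1/13 < 1? YES.
Since P[∪ A_i] ≤ 1/13 < 1, the complement has P[∩ A_i^c] ≥ 1 − 1/13 = 12/13 > 0, so some outcome avoids every A_i.

8·p = 1/13 ≈ 0.0769; existence CERTIFIED by the union bound.


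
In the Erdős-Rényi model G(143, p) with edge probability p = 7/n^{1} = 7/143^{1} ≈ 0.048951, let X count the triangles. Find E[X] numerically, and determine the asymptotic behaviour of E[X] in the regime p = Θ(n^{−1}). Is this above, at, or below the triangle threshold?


Number of potential triangles: C(143, 3) = 477191.
Each occurs with probability p³ ≈ (0.048951)³ ≈ 1.17296758e-04.
By linearity: E[X] = C(143, 3)·p³ ≈ 477191 · 1.17296758e-04 ≈ 55.972957.
Here α = 1, so p = 7/n is exactly at the triangle threshold p ~ 1/n. Asymptotically E[X] → c³/6 = 7³/6 = 343/6 ≈ 57.166667, a bounded constant. In this regime the triangle count is asymptotically Poisson(c³/6).

E[X] ≈ 55.972957; in regime p = Θ(1/n^{1}) E[X] stays bounded (at the triangle threshold p ~ 1/n).


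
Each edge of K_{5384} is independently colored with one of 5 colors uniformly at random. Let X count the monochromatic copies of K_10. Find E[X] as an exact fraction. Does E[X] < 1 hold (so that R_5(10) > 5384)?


E[X] = C(5384, 10) · 5^{1 − 45} = 5593137120741932124090737609600 · 5^{−44} = 5593137120741932124090737609600/5684341886080801486968994140625.
As a reduced fraction: E[X] = 223725484829677284963629504384/227373675443232059478759765625 ≈ 0.9839551.
Is E[X] < 1? YES.
Since E[X] < 1, there exists a 5-coloring of K_{5384} with no monochromatic K_10; hence R_5(10) > 5384.

E[X] = 223725484829677284963629504384/227373675443232059478759765625 ≈ 0.9839551; E[X] < 1, so R_5(10) > 5384.


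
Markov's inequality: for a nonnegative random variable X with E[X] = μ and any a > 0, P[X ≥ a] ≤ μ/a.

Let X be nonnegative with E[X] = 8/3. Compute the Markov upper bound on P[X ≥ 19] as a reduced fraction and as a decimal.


μ = E[X] = 8/3, a = 19.
Markov: P[X ≥ 19] ≤ μ/a = (8/3)/19 = 8/57.
Numerically: ≈ 0.1404.
(Since a = 19 > μ = 2.6667, the bound 8/57 is < 1 and informative.)

P[X ≥ 19] ≤ 8/57 ≈ 0.1404.


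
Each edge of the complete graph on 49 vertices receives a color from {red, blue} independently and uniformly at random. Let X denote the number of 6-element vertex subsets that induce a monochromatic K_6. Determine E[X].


Let X = Σ_S X_S over the C(49, 6) = 13983816 subsets S of size 6, where X_S = 1 if the K_6 on S is monochromatic.
For a fixed S, the K_6 on S has C(6, 2) = 15 edges. P[all 15 edges red] = (1/2)^15, and likewise for blue, so P[monochromatic] = 2·(1/2)^15 = 2^{1 − 15} = 1/16384.
By linearity of expectation: E[X] = C(49, 6) · 2^{1 − 15} = 13983816 · 1/16384 = 1747977/2048.
Numerically: E[X] ≈ 853.5044.

E[X] = C(49,6)·2^(1−C(6,2)) = 1747977/2048 ≈ 853.5044.


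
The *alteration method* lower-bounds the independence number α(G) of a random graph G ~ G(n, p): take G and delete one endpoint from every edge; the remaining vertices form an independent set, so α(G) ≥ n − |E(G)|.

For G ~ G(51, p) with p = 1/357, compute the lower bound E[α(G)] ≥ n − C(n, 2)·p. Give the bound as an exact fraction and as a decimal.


E[|E(G)|] = C(51, 2)·p = 1275 · (1/357) = 25/7.
E[α(G)] ≥ n − E[|E(G)|] = 51 − 25/7 = 332/7.
Numerically: ≈ 47.428571.
(This is only a lower bound; the true E[α(G)] may be larger.)

E[α(G)] ≥ 332/7 ≈ 47.428571.


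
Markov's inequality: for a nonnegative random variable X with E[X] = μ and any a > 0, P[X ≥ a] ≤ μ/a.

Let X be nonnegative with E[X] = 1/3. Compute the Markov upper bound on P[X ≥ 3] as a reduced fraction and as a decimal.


μ = E[X] = 1/3, a = 3.
Markov: P[X ≥ 3] ≤ μ/a = (1/3)/3 = 1/9.
Numerically: ≈ 0.1111.
(Since a = 3 > μ = 0.3333, the bound 1/9 is < 1 and informative.)

P[X ≥ 3] ≤ 1/9 ≈ 0.1111.


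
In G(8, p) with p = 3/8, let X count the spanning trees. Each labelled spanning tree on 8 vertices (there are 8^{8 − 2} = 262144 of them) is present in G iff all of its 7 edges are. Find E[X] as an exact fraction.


K_8 has 8^{8 − 2} = 262144 labelled spanning trees.
For each such spanning tree H, let X_H = 1 if all 7 edges of H are present in G. Then P[X_H = 1] = p^{7} = (3/8)^{7} = 2187/2097152.
By linearity: E[X] = Σ_H E[X_H] = 262144 · p^{7} = 262144 · 2187/2097152 = 2187/8.
Numerically: E[X] ≈ 273.

E[X] = 262144 · (3/8)^{7} = 2187/8 ≈ 273.
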